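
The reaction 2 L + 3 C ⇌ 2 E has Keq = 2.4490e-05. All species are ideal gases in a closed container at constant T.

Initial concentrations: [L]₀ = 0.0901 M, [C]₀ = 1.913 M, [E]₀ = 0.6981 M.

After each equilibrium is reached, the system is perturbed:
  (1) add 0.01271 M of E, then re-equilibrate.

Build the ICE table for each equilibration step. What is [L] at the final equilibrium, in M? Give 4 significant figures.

Q₀ = 8.575 vs Keq = 2.4490e-05 ⇒ Q>K, reverse
Step 1:
                    L           C           E
  I            0.0901       1.913      0.6981
  C             0.679       1.018      -0.679
  E            0.7691       2.931      0.0191
  solve Keq expr → x = -0.3395; check Q = 2.4490e-05
Then add 0.01271 M of E.
Step 2:
                    L           C           E
  I            0.7691       2.931     0.03181
  C           0.01222     0.01834    -0.01222
  E            0.7813        2.95     0.01959
  solve Keq expr → x = -0.006112; check Q = 2.4490e-05

[L]_eq = 0.7813 M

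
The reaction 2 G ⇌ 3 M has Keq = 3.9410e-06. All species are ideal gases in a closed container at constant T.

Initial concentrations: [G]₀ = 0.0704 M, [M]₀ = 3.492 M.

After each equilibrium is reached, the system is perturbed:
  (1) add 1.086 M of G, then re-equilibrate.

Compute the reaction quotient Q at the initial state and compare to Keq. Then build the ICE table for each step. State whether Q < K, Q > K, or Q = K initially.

Q₀ = 8592 vs Keq = 3.9410e-06 ⇒ Q>K, reverse
Step 1:
                    G           M
  Initial      0.0704       3.492
  Change        2.309      -3.464
  Equil          2.38     0.02815
  solve Keq expr → x = -1.155; check Q = 3.9410e-06
Then add 1.086 M of G.
Step 2:
                    G           M
  Initial       3.466     0.02815
  Change    -0.005322    0.007982
  Equil          3.46     0.03614
  solve Keq expr → x = 0.002661; check Q = 3.9410e-06

Q₀ = 8592; Q > K (proceeds reverse)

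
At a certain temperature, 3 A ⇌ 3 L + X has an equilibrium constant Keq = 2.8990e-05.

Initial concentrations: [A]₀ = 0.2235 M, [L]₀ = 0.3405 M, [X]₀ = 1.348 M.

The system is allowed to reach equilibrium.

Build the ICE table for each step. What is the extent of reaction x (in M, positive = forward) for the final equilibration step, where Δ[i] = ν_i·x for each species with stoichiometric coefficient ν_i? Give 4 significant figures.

Q₀ = 4.767 vs Keq = 2.8990e-05 ⇒ Q>K, reverse
Step 1:
                  A         L         X
  Initial    0.2235    0.3405     1.348
  Change     0.3248   -0.3248   -0.1083
  Equil      0.5483   0.01568      1.24
  solve Keq expr → x = -0.1083; check Q = 2.8990e-05

x = -0.1083 M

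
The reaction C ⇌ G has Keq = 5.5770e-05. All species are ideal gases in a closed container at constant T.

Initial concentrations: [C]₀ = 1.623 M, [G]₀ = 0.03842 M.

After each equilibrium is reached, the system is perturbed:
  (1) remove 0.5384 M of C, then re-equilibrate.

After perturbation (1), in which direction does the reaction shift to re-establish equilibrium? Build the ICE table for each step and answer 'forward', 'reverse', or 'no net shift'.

Q₀ = 0.02367 vs Keq = 5.5770e-05 ⇒ Q>K, reverse
Step 1:
                   C          G
  Initial      1.623    0.03842
  Change     0.03833   -0.03833
  Equil        1.661 9.2652e-05
  solve Keq expr → x = -0.03833; check Q = 5.5770e-05
Then remove 0.5384 M of C.
Step 2:
                   C          G
  Initial      1.123 9.2652e-05
  Change  3.0025e-05 -3.0025e-05
  Equil        1.123 6.2627e-05
  solve Keq expr → x = -3.0025e-05; check Q = 5.5770e-05

Direction: reverse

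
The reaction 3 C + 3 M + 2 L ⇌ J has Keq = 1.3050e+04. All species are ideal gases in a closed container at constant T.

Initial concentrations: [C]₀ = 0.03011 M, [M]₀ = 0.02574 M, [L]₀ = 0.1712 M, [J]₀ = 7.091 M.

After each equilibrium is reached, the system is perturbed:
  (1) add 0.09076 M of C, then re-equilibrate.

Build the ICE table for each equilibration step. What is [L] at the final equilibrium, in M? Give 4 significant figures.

Q₀ = 5.1969e+11 vs Keq = 1.3050e+04 ⇒ Q>K, reverse
Step 1:
                  C         M         L         J
  Initial   0.03011   0.02574    0.1712     7.091
  Change      0.356     0.356    0.2373   -0.1187
  Equil      0.3861    0.3817    0.4085     6.972
  solve Keq expr → x = -0.1187; check Q = 1.3050e+04
Then add 0.09076 M of C.
Step 2:
                  C         M         L         J
  Initial    0.4769    0.3817    0.4085     6.972
  Change   -0.03484  -0.03484  -0.02322   0.01161
  Equil       0.442    0.3469    0.3853     6.984
  solve Keq expr → x = 0.01161; check Q = 1.3050e+04

[L]_eq = 0.3853 M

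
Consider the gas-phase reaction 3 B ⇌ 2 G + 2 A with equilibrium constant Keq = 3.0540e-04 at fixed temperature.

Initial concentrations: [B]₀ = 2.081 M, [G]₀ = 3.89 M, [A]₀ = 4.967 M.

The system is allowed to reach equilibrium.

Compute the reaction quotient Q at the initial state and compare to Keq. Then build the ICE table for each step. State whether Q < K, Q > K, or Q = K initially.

Q₀ = 41.43 vs Keq = 3.0540e-04 ⇒ Q>K, reverse
Step 1:
                    B           G           A
  init          2.081        3.89       4.967
  Δ             5.433      -3.622      -3.622
  eq            7.514      0.2677       1.345
  solve Keq expr → x = -1.811; check Q = 3.0540e-04

Q₀ = 41.43; Q > K (proceeds reverse)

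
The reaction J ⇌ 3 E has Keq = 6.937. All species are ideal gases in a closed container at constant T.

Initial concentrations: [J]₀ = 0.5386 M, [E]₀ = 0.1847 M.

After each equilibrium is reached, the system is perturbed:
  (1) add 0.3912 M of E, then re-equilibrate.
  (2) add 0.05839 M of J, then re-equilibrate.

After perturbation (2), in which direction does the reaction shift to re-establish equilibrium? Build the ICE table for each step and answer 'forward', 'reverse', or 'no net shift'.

Q₀ = 0.0117 vs Keq = 6.937 ⇒ Q<K, forward
Step 1:
                   J          E
  Initial     0.5386     0.1847
  Change     -0.3209     0.9626
  Equil       0.2177      1.147
  solve Keq expr → x = 0.3209; check Q = 6.937
Then add 0.3912 M of E.
Step 2:
                   J          E
  Initial     0.2177      1.539
  Change     0.08567     -0.257
  Equil       0.3034      1.282
  solve Keq expr → x = -0.08567; check Q = 6.937
Then add 0.05839 M of J.
Step 3:
                   J          E
  Initial     0.3618      1.282
  Change    -0.01812    0.05436
  Equil       0.3437      1.336
  solve Keq expr → x = 0.01812; check Q = 6.937

Direction: forward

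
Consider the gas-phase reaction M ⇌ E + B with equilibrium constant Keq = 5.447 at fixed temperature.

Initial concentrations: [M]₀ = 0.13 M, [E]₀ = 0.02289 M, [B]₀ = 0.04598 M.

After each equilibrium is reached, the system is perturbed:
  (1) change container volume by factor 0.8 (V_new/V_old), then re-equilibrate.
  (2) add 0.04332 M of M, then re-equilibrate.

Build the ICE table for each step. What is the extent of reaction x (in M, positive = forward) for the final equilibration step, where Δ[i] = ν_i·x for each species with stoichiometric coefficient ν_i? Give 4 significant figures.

Q₀ = 0.008096 vs Keq = 5.447 ⇒ Q<K, forward
Step 1:
                   M          E          B
  Initial       0.13    0.02289    0.04598
  Change     -0.1253     0.1253     0.1253
  Equil     0.004662     0.1482     0.1713
  solve Keq expr → x = 0.1253; check Q = 5.447
Then change container volume by factor 0.8 (V_new/V_old).
Step 2:
                   M          E          B
  Initial   0.005828     0.1853     0.2141
  Change    0.001358  -0.001358  -0.001358
  Equil     0.007185     0.1839     0.2128
  solve Keq expr → x = -0.001358; check Q = 5.447
Then add 0.04332 M of M.
Step 3:
                   M          E          B
  Initial    0.05051     0.1839     0.2128
  Change     -0.0401     0.0401     0.0401
  Equil       0.0104      0.224     0.2529
  solve Keq expr → x = 0.0401; check Q = 5.447

x = 0.0401 M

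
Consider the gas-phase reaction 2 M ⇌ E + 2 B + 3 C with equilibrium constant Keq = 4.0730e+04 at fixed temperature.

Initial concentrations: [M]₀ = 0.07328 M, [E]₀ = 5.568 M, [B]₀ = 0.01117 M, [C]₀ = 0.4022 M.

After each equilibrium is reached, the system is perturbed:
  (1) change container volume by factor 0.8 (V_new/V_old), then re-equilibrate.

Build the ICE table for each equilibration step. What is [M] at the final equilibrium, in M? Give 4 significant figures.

Q₀ = 0.008417 vs Keq = 4.0730e+04 ⇒ Q<K, forward
Step 1:
                  M         E         B         C
  I         0.07328     5.568   0.01117    0.4022
  C        -0.07292   0.03646   0.07292    0.1094
  E       3.6093e-04     5.604   0.08409    0.5116
  solve Keq expr → x = 0.03646; check Q = 4.0730e+04
Then change container volume by factor 0.8 (V_new/V_old).
Step 2:
                  M         E         B         C
  I       4.5116e-04     7.006    0.1051    0.6395
  C       2.5146e-04 -1.2573e-04 -2.5146e-04 -3.7719e-04
  E       7.0262e-04     7.005    0.1049    0.6391
  solve Keq expr → x = -1.2573e-04; check Q = 4.0730e+04

[M]_eq = 7.0262e-04 M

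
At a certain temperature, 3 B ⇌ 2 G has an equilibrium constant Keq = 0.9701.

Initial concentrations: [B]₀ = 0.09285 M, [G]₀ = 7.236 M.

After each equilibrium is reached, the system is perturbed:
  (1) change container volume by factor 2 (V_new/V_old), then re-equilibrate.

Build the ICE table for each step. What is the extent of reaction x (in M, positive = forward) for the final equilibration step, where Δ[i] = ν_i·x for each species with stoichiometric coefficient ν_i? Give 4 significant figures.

x = -0.09956 M

Q₀ = 6.5411e+04 vs Keq = 0.9701 ⇒ Q>K, reverse
Step 1:
                    B           G
  init        0.09285       7.236
  Δ             2.963      -1.975
  eq            3.056       5.261
  solve Keq expr → x = -0.9876; check Q = 0.9701
Then change container volume by factor 2 (V_new/V_old).
Step 2:
                    B           G
  init          1.528        2.63
  Δ            0.2987     -0.1991
  eq            1.826       2.431
  solve Keq expr → x = -0.09956; check Q = 0.9701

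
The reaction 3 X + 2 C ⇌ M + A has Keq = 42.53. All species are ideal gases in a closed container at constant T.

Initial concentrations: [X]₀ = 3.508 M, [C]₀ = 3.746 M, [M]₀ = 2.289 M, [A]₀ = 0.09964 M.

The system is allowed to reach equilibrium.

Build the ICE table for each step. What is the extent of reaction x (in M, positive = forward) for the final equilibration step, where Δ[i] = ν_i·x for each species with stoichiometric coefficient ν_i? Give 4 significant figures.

Q₀ = 3.7650e-04 vs Keq = 42.53 ⇒ Q<K, forward
Step 1:
                   X          C          M          A
  Initial      3.508      3.746      2.289    0.09964
  Change      -3.182     -2.121      1.061      1.061
  Equil       0.3259      1.625       3.35       1.16
  solve Keq expr → x = 1.061; check Q = 42.53

x = 1.061 M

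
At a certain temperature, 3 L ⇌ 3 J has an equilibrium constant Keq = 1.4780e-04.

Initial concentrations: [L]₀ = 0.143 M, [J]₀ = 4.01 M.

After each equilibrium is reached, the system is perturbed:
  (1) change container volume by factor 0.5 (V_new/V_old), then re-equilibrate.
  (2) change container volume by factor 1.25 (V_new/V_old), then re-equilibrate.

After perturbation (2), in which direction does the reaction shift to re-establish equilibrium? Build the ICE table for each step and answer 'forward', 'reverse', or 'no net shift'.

Q₀ = 2.2051e+04 vs Keq = 1.4780e-04 ⇒ Q>K, reverse
Step 1:
                  L         J
  Initial     0.143      4.01
  Change      3.801    -3.801
  Equil       3.944    0.2086
  solve Keq expr → x = -1.267; check Q = 1.4780e-04
Then change container volume by factor 0.5 (V_new/V_old).
Step 2:
                  L         J
  Initial     7.889    0.4171
  Change          0         0
  Equil       7.889    0.4171
  solve Keq expr → x = 0; check Q = 1.4780e-04
Then change container volume by factor 1.25 (V_new/V_old).
Step 3:
                  L         J
  Initial     6.311    0.3337
  Change          0         0
  Equil       6.311    0.3337
  solve Keq expr → x = 0; check Q = 1.4780e-04

Direction: no net shift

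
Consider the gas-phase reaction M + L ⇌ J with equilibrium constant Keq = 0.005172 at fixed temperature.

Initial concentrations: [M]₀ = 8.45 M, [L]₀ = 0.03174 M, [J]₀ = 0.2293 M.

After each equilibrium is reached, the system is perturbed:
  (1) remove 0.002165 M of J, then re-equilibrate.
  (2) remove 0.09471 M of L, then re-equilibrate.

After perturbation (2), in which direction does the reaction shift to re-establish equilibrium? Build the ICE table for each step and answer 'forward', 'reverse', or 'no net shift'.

Q₀ = 0.8549 vs Keq = 0.005172 ⇒ Q>K, reverse
Step 1:
                    M           L           J
  init           8.45     0.03174      0.2293
  Δ            0.2181      0.2181     -0.2181
  eq            8.668      0.2498      0.0112
  solve Keq expr → x = -0.2181; check Q = 0.005172
Then remove 0.002165 M of J.
Step 2:
                    M           L           J
  init          8.668      0.2498    0.009036
  Δ          -0.00207    -0.00207     0.00207
  eq            8.666      0.2478     0.01111
  solve Keq expr → x = 0.00207; check Q = 0.005172
Then remove 0.09471 M of L.
Step 3:
                    M           L           J
  init          8.666      0.1531     0.01111
  Δ           0.00406     0.00406    -0.00406
  eq             8.67      0.1571    0.007046
  solve Keq expr → x = -0.00406; check Q = 0.005172

Direction: reverse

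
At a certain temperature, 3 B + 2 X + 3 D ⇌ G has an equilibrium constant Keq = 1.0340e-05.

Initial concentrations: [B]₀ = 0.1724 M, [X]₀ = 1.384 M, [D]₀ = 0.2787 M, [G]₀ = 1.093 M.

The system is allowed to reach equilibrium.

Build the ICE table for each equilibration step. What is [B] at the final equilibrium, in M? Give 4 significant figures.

Q₀ = 5144 vs Keq = 1.0340e-05 ⇒ Q>K, reverse
Step 1:
                   B          X          D          G
  Initial     0.1724      1.384     0.2787      1.093
  Change       2.935      1.956      2.935    -0.9782
  Equil        3.107       3.34      3.213     0.1148
  solve Keq expr → x = -0.9782; check Q = 1.0340e-05

[B]_eq = 3.107 M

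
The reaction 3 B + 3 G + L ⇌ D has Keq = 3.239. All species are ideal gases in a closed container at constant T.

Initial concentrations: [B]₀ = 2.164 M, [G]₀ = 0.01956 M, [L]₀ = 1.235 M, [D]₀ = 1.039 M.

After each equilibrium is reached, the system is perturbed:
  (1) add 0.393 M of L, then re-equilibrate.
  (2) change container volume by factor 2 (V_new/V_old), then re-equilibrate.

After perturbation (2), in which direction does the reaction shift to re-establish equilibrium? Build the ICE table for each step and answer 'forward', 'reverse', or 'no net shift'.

Direction: reverse

Q₀ = 1.1094e+04 vs Keq = 3.239 ⇒ Q>K, reverse
Step 1:
                   B          G          L          D
  Initial      2.164    0.01956      1.235      1.039
  Change      0.2344     0.2344    0.07813   -0.07813
  Equil        2.398     0.2539      1.313     0.9609
  solve Keq expr → x = -0.07813; check Q = 3.239
Then add 0.393 M of L.
Step 2:
                   B          G          L          D
  Initial      2.398     0.2539      1.706     0.9609
  Change    -0.01861   -0.01861  -0.006204   0.006204
  Equil         2.38     0.2353        1.7     0.9671
  solve Keq expr → x = 0.006204; check Q = 3.239
Then change container volume by factor 2 (V_new/V_old).
Step 3:
                   B          G          L          D
  Initial       1.19     0.1177       0.85     0.4835
  Change      0.2401     0.2401    0.08004   -0.08004
  Equil         1.43     0.3578       0.93     0.4035
  solve Keq expr → x = -0.08004; check Q = 3.239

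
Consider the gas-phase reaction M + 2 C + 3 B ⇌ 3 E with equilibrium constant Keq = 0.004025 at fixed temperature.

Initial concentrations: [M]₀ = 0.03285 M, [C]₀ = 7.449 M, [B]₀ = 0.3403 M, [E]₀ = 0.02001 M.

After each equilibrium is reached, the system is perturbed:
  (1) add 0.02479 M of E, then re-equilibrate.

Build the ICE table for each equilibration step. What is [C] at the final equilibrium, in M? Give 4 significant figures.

[C]_eq = 7.439 M

Q₀ = 1.1154e-04 vs Keq = 0.004025 ⇒ Q<K, forward
Step 1:
                    M           C           B           E
  Initial     0.03285       7.449      0.3403     0.02001
  Change     -0.01077    -0.02154    -0.03231     0.03231
  Equil       0.02208       7.427       0.308     0.05232
  solve Keq expr → x = 0.01077; check Q = 0.004025
Then add 0.02479 M of E.
Step 2:
                    M           C           B           E
  Initial     0.02208       7.427       0.308     0.07711
  Change     0.005777     0.01155     0.01733    -0.01733
  Equil       0.02786       7.439      0.3253     0.05978
  solve Keq expr → x = -0.005777; check Q = 0.004025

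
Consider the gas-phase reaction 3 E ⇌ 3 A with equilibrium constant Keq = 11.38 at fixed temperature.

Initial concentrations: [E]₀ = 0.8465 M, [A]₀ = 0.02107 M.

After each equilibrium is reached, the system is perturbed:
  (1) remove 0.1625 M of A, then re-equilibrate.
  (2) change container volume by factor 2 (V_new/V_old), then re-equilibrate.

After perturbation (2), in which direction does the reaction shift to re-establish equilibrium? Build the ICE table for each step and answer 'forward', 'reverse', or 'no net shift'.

Q₀ = 1.5421e-05 vs Keq = 11.38 ⇒ Q<K, forward
Step 1:
                    E           A
  Initial      0.8465     0.02107
  Change      -0.5795      0.5795
  Equil         0.267      0.6006
  solve Keq expr → x = 0.1932; check Q = 11.38
Then remove 0.1625 M of A.
Step 2:
                    E           A
  Initial       0.267      0.4381
  Change     -0.05001     0.05001
  Equil         0.217      0.4881
  solve Keq expr → x = 0.01667; check Q = 11.38
Then change container volume by factor 2 (V_new/V_old).
Step 3:
                    E           A
  Initial      0.1085       0.244
  Change            0           0
  Equil        0.1085       0.244
  solve Keq expr → x = 0; check Q = 11.38

Direction: no net shift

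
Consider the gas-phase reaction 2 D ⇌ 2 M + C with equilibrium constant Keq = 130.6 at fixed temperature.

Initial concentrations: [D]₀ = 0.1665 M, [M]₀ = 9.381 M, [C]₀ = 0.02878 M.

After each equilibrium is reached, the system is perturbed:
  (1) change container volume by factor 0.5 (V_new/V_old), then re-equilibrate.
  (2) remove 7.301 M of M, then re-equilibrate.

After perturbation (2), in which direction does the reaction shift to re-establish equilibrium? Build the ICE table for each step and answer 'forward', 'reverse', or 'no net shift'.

Direction: forward

Q₀ = 91.36 vs Keq = 130.6 ⇒ Q<K, forward
Step 1:
                   D          M          C
  Initial     0.1665      9.381    0.02878
  Change    -0.01257    0.01257   0.006287
  Equil       0.1539      9.394    0.03507
  solve Keq expr → x = 0.006287; check Q = 130.6
Then change container volume by factor 0.5 (V_new/V_old).
Step 2:
                   D          M          C
  Initial     0.3079      18.79    0.07013
  Change     0.04675   -0.04675   -0.02338
  Equil       0.3546      18.74    0.04676
  solve Keq expr → x = -0.02338; check Q = 130.6
Then remove 7.301 M of M.
Step 3:
                   D          M          C
  Initial     0.3546      11.44    0.04676
  Change    -0.06823    0.06823    0.03412
  Equil       0.2864      11.51    0.08088
  solve Keq expr → x = 0.03412; check Q = 130.6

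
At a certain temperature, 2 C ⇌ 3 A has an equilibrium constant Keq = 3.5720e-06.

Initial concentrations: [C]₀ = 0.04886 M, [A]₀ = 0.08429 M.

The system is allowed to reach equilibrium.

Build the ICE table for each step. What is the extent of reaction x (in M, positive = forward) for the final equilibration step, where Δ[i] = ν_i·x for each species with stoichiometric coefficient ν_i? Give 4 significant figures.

x = -0.02698 M

Q₀ = 0.2509 vs Keq = 3.5720e-06 ⇒ Q>K, reverse
Step 1:
                    C           A
  I           0.04886     0.08429
  C           0.05396    -0.08094
  E            0.1028    0.003355
  solve Keq expr → x = -0.02698; check Q = 3.5720e-06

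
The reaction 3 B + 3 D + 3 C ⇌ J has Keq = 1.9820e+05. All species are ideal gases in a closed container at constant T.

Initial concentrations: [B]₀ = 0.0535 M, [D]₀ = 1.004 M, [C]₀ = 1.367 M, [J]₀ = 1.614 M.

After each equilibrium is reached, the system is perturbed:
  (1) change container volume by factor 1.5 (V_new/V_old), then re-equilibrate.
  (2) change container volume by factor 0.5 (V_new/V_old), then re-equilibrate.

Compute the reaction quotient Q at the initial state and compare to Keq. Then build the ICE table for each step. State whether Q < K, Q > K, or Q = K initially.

Q₀ = 4077; Q < K (proceeds forward)

Q₀ = 4077 vs Keq = 1.9820e+05 ⇒ Q<K, forward
Step 1:
                    B           D           C           J
  init         0.0535       1.004       1.367       1.614
  Δ          -0.03779    -0.03779    -0.03779      0.0126
  eq          0.01571      0.9662       1.329       1.627
  solve Keq expr → x = 0.0126; check Q = 1.9820e+05
Then change container volume by factor 1.5 (V_new/V_old).
Step 2:
                    B           D           C           J
  init        0.01047      0.6441      0.8861       1.084
  Δ           0.01884     0.01884     0.01884   -0.006281
  eq          0.02931       0.663       0.905       1.078
  solve Keq expr → x = -0.006281; check Q = 1.9820e+05
Then change container volume by factor 0.5 (V_new/V_old).
Step 3:
                    B           D           C           J
  init        0.05862       1.326        1.81       2.156
  Δ          -0.04875    -0.04875    -0.04875     0.01625
  eq         0.009875       1.277       1.761       2.172
  solve Keq expr → x = 0.01625; check Q = 1.9820e+05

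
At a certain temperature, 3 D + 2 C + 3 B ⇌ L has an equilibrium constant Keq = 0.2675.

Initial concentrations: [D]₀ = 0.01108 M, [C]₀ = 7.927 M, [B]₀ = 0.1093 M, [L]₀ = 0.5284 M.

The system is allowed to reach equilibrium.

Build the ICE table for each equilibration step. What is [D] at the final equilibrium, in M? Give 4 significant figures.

Q₀ = 4.7344e+06 vs Keq = 0.2675 ⇒ Q>K, reverse
Step 1:
                   D          C          B          L
  init       0.01108      7.927     0.1093     0.5284
  Δ           0.4655     0.3103     0.4655    -0.1552
  eq          0.4766      8.237     0.5748     0.3732
  solve Keq expr → x = -0.1552; check Q = 0.2675

[D]_eq = 0.4766 M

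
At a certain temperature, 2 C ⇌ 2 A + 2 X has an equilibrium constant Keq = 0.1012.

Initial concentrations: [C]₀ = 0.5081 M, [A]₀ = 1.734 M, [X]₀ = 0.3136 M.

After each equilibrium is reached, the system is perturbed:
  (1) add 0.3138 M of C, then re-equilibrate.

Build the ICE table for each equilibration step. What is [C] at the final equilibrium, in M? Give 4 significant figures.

[C]_eq = 0.948 M

Q₀ = 1.145 vs Keq = 0.1012 ⇒ Q>K, reverse
Step 1:
                   C          A          X
  I           0.5081      1.734     0.3136
  C           0.1744    -0.1744    -0.1744
  E           0.6825       1.56     0.1392
  solve Keq expr → x = -0.08719; check Q = 0.1012
Then add 0.3138 M of C.
Step 2:
                   C          A          X
  I           0.9963       1.56     0.1392
  C         -0.04834    0.04834    0.04834
  E            0.948      1.608     0.1875
  solve Keq expr → x = 0.02417; check Q = 0.1012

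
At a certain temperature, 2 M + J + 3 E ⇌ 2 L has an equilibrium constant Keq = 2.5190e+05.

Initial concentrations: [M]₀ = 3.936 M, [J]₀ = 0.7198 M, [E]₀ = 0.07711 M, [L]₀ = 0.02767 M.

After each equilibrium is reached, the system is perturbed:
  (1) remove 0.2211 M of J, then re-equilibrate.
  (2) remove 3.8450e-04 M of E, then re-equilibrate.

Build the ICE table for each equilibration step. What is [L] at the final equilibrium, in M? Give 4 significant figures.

[L]_eq = 0.07782 M

Q₀ = 0.1497 vs Keq = 2.5190e+05 ⇒ Q<K, forward
Step 1:
                  M         J         E         L
  Initial     3.936    0.7198   0.07711   0.02767
  Change   -0.05052  -0.02526  -0.07579   0.05052
  Equil       3.885    0.6945  0.001323   0.07819
  solve Keq expr → x = 0.02526; check Q = 2.5190e+05
Then remove 0.2211 M of J.
Step 2:
                  M         J         E         L
  Initial     3.885    0.4734  0.001323   0.07819
  Change  1.1909e-04 5.9544e-05 1.7863e-04 -1.1909e-04
  Equil       3.886    0.4735  0.001501   0.07808
  solve Keq expr → x = -5.9544e-05; check Q = 2.5190e+05
Then remove 3.8450e-04 M of E.
Step 3:
                  M         J         E         L
  Initial     3.886    0.4735  0.001117   0.07808
  Change  2.5403e-04 1.2701e-04 3.8104e-04 -2.5403e-04
  Equil       3.886    0.4736  0.001498   0.07782
  solve Keq expr → x = -1.2701e-04; check Q = 2.5190e+05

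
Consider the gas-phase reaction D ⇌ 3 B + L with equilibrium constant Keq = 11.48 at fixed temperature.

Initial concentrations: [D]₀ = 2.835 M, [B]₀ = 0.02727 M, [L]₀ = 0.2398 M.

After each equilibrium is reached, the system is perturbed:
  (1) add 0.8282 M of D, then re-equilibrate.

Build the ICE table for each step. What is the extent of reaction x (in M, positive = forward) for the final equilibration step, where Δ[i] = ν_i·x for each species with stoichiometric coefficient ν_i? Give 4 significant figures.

Q₀ = 1.7153e-06 vs Keq = 11.48 ⇒ Q<K, forward
Step 1:
                    D           B           L
  init          2.835     0.02727      0.2398
  Δ           -0.8915       2.675      0.8915
  eq            1.943       2.702       1.131
  solve Keq expr → x = 0.8915; check Q = 11.48
Then add 0.8282 M of D.
Step 2:
                    D           B           L
  init          2.772       2.702       1.131
  Δ          -0.08048      0.2414     0.08048
  eq            2.691       2.943       1.212
  solve Keq expr → x = 0.08048; check Q = 11.48

x = 0.08048 M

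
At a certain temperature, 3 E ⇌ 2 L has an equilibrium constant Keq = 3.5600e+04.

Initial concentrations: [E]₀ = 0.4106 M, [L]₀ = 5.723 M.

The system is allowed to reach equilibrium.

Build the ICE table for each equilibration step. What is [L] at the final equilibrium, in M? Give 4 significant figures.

Q₀ = 473.1 vs Keq = 3.5600e+04 ⇒ Q<K, forward
Step 1:
                  E         L
  I          0.4106     5.723
  C          -0.311    0.2073
  E         0.09959      5.93
  solve Keq expr → x = 0.1037; check Q = 3.5600e+04

[L]_eq = 5.93 M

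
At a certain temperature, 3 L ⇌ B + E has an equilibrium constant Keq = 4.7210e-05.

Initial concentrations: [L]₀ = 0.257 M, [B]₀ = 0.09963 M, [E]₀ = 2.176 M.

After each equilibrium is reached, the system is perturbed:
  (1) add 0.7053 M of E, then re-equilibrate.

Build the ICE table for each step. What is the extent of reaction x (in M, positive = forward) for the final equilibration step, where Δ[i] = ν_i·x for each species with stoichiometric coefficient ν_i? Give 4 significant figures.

x = -9.9018e-07 M

Q₀ = 12.77 vs Keq = 4.7210e-05 ⇒ Q>K, reverse
Step 1:
                    L           B           E
  init          0.257     0.09963       2.176
  Δ            0.2989    -0.09963    -0.09963
  eq           0.5559  3.9054e-06       2.076
  solve Keq expr → x = -0.09963; check Q = 4.7210e-05
Then add 0.7053 M of E.
Step 2:
                    L           B           E
  init         0.5559  3.9054e-06       2.782
  Δ        2.9705e-06 -9.9018e-07 -9.9018e-07
  eq           0.5559  2.9152e-06       2.782
  solve Keq expr → x = -9.9018e-07; check Q = 4.7210e-05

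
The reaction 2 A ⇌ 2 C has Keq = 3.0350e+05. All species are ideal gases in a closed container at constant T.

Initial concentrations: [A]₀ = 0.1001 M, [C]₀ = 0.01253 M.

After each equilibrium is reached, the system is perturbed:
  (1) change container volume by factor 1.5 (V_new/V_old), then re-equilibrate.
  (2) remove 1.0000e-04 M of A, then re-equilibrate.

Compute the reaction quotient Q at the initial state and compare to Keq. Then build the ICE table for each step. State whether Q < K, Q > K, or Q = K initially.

Q₀ = 0.01567 vs Keq = 3.0350e+05 ⇒ Q<K, forward
Step 1:
                  A         C
  Initial    0.1001   0.01253
  Change    -0.0999    0.0999
  Equil   2.0407e-04    0.1124
  solve Keq expr → x = 0.04995; check Q = 3.0350e+05
Then change container volume by factor 1.5 (V_new/V_old).
Step 2:
                  A         C
  Initial 1.3605e-04   0.07495
  Change          0         0
  Equil   1.3605e-04   0.07495
  solve Keq expr → x = 0; check Q = 3.0350e+05
Then remove 1.0000e-04 M of A.
Step 3:
                  A         C
  Initial 3.6049e-05   0.07495
  Change  9.9819e-05 -9.9819e-05
  Equil   1.3587e-04   0.07485
  solve Keq expr → x = -4.9909e-05; check Q = 3.0350e+05

Q₀ = 0.01567; Q < K (proceeds forward)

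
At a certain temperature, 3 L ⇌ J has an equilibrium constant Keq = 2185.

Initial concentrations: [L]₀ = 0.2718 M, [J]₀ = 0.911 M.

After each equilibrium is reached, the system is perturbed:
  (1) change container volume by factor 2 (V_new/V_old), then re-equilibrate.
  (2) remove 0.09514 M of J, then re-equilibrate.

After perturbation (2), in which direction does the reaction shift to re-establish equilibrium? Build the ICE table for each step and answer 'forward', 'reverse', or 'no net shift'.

Q₀ = 45.37 vs Keq = 2185 ⇒ Q<K, forward
Step 1:
                    L           J
  Initial      0.2718       0.911
  Change      -0.1954     0.06512
  Equil       0.07645      0.9761
  solve Keq expr → x = 0.06512; check Q = 2185
Then change container volume by factor 2 (V_new/V_old).
Step 2:
                    L           J
  Initial     0.03822      0.4881
  Change      0.02214   -0.007382
  Equil       0.06037      0.4807
  solve Keq expr → x = -0.007382; check Q = 2185
Then remove 0.09514 M of J.
Step 3:
                    L           J
  Initial     0.06037      0.3855
  Change    -0.004211    0.001404
  Equil       0.05616      0.3869
  solve Keq expr → x = 0.001404; check Q = 2185

Direction: forward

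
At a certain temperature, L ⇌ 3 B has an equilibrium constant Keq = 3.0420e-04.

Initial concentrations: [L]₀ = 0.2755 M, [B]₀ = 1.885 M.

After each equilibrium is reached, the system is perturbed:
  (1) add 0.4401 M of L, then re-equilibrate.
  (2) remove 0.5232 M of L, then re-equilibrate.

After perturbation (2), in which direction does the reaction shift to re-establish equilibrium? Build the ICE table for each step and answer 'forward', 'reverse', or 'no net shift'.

Q₀ = 24.31 vs Keq = 3.0420e-04 ⇒ Q>K, reverse
Step 1:
                  L         B
  Initial    0.2755     1.885
  Change     0.6068     -1.82
  Equil      0.8823   0.06451
  solve Keq expr → x = -0.6068; check Q = 3.0420e-04
Then add 0.4401 M of L.
Step 2:
                  L         B
  Initial     1.322   0.06451
  Change  -0.003086  0.009258
  Equil       1.319   0.07376
  solve Keq expr → x = 0.003086; check Q = 3.0420e-04
Then remove 0.5232 M of L.
Step 3:
                  L         B
  Initial    0.7961   0.07376
  Change   0.003777  -0.01133
  Equil      0.7999   0.06243
  solve Keq expr → x = -0.003777; check Q = 3.0420e-04

Direction: reverse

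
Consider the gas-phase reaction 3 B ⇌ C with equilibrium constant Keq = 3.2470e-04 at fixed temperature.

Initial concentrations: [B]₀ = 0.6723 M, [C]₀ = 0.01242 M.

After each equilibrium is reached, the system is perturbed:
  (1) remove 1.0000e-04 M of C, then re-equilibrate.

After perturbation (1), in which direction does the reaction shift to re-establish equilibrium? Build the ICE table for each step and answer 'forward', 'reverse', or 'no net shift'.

Q₀ = 0.04087 vs Keq = 3.2470e-04 ⇒ Q>K, reverse
Step 1:
                    B           C
  init         0.6723     0.01242
  Δ           0.03691     -0.0123
  eq           0.7092  1.1583e-04
  solve Keq expr → x = -0.0123; check Q = 3.2470e-04
Then remove 1.0000e-04 M of C.
Step 2:
                    B           C
  init         0.7092  1.5827e-05
  Δ       -2.9956e-04  9.9853e-05
  eq           0.7089  1.1568e-04
  solve Keq expr → x = 9.9853e-05; check Q = 3.2470e-04

Direction: forward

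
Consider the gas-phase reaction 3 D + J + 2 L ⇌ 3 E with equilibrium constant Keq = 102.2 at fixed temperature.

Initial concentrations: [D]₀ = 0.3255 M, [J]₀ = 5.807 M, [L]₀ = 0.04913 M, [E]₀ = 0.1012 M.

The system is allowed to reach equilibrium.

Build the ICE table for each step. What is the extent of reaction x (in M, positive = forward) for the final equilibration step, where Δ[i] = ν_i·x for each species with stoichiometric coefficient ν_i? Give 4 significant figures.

Q₀ = 2.144 vs Keq = 102.2 ⇒ Q<K, forward
Step 1:
                  D         J         L         E
  I          0.3255     5.807   0.04913    0.1012
  C        -0.04901  -0.01634  -0.03267   0.04901
  E          0.2765     5.791   0.01646    0.1502
  solve Keq expr → x = 0.01634; check Q = 102.2

x = 0.01634 M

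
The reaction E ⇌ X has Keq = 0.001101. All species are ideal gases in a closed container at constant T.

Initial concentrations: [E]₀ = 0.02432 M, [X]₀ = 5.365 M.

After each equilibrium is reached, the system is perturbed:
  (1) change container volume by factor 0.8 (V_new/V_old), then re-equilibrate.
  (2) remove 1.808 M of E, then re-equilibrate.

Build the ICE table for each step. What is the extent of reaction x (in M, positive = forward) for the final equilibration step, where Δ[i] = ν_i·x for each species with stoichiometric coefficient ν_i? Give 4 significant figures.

Q₀ = 220.6 vs Keq = 0.001101 ⇒ Q>K, reverse
Step 1:
                   E          X
  Initial    0.02432      5.365
  Change       5.359     -5.359
  Equil        5.383   0.005927
  solve Keq expr → x = -5.359; check Q = 0.001101
Then change container volume by factor 0.8 (V_new/V_old).
Step 2:
                   E          X
  Initial      6.729   0.007409
  Change           0          0
  Equil        6.729   0.007409
  solve Keq expr → x = 0; check Q = 0.001101
Then remove 1.808 M of E.
Step 3:
                   E          X
  Initial      4.921   0.007409
  Change    0.001988  -0.001988
  Equil        4.923    0.00542
  solve Keq expr → x = -0.001988; check Q = 0.001101

x = -0.001988 M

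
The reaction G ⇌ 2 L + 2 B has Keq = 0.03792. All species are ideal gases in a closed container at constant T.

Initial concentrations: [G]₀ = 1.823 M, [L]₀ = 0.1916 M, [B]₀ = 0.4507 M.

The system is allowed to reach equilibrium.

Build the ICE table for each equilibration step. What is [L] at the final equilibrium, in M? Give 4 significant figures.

[L]_eq = 0.3923 M

Q₀ = 0.004091 vs Keq = 0.03792 ⇒ Q<K, forward
Step 1:
                  G         L         B
  I           1.823    0.1916    0.4507
  C         -0.1004    0.2007    0.2007
  E           1.723    0.3923    0.6514
  solve Keq expr → x = 0.1004; check Q = 0.03792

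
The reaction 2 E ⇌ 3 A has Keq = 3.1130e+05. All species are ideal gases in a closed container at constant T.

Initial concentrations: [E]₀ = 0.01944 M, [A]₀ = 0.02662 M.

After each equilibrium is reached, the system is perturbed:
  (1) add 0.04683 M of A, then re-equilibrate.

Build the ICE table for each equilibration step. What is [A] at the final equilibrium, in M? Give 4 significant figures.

[A]_eq = 0.1025 M

Q₀ = 0.04992 vs Keq = 3.1130e+05 ⇒ Q<K, forward
Step 1:
                  E         A
  init      0.01944   0.02662
  Δ        -0.01942   0.02912
  eq      2.3589e-05   0.05574
  solve Keq expr → x = 0.009708; check Q = 3.1130e+05
Then add 0.04683 M of A.
Step 2:
                  E         A
  init    2.3589e-05    0.1026
  Δ       3.5246e-05 -5.2868e-05
  eq      5.8835e-05    0.1025
  solve Keq expr → x = -1.7623e-05; check Q = 3.1130e+05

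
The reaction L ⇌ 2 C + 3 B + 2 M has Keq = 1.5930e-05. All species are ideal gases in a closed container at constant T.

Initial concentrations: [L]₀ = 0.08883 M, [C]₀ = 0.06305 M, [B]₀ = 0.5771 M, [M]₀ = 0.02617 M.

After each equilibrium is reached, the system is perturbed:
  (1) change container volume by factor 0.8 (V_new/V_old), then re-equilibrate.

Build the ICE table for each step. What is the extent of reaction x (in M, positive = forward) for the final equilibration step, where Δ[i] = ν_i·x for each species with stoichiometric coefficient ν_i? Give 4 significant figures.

Q₀ = 5.8908e-06 vs Keq = 1.5930e-05 ⇒ Q<K, forward
Step 1:
                    L           C           B           M
  I           0.08883     0.06305      0.5771     0.02617
  C         -0.004579    0.009158     0.01374    0.009158
  E           0.08425     0.07221      0.5908     0.03533
  solve Keq expr → x = 0.004579; check Q = 1.5930e-05
Then change container volume by factor 0.8 (V_new/V_old).
Step 2:
                    L           C           B           M
  I            0.1053     0.09026      0.7385     0.04416
  C          0.007423    -0.01485    -0.02227    -0.01485
  E            0.1127     0.07541      0.7163     0.02931
  solve Keq expr → x = -0.007423; check Q = 1.5930e-05

x = -0.007423 M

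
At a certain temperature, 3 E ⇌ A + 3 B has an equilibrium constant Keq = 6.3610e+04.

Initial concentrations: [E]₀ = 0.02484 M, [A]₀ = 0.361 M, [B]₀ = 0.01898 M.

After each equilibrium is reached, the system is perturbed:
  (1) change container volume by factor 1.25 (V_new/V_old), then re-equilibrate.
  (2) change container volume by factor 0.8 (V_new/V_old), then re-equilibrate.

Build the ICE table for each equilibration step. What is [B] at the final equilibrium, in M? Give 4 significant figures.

Q₀ = 0.161 vs Keq = 6.3610e+04 ⇒ Q<K, forward
Step 1:
                    E           A           B
  I           0.02484       0.361     0.01898
  C          -0.02407    0.008022     0.02407
  E        7.7348e-04       0.369     0.04305
  solve Keq expr → x = 0.008022; check Q = 6.3610e+04
Then change container volume by factor 1.25 (V_new/V_old).
Step 2:
                    E           A           B
  I        6.1878e-04      0.2952     0.03444
  C       -4.3619e-05  1.4540e-05  4.3619e-05
  E        5.7516e-04      0.2952     0.03448
  solve Keq expr → x = 1.4540e-05; check Q = 6.3610e+04
Then change container volume by factor 0.8 (V_new/V_old).
Step 3:
                    E           A           B
  I        7.1895e-04       0.369      0.0431
  C        5.4523e-05 -1.8174e-05 -5.4523e-05
  E        7.7348e-04       0.369     0.04305
  solve Keq expr → x = -1.8174e-05; check Q = 6.3610e+04

[B]_eq = 0.04305 M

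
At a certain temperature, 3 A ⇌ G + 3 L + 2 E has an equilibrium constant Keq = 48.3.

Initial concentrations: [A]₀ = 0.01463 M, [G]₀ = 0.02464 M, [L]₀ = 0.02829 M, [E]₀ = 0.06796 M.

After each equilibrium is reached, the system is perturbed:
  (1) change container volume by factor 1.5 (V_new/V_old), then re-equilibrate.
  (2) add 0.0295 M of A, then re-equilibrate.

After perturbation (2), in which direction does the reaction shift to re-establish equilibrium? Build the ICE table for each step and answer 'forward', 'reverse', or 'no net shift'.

Direction: forward

Q₀ = 8.2284e-04 vs Keq = 48.3 ⇒ Q<K, forward
Step 1:
                    A           G           L           E
  Initial     0.01463     0.02464     0.02829     0.06796
  Change     -0.01398     0.00466     0.01398    0.009321
  Equil    6.4922e-04      0.0293     0.04227     0.07728
  solve Keq expr → x = 0.00466; check Q = 48.3
Then change container volume by factor 1.5 (V_new/V_old).
Step 2:
                    A           G           L           E
  Initial  4.3282e-04     0.01953     0.02818     0.05152
  Change  -1.4223e-04  4.7408e-05  1.4223e-04  9.4817e-05
  Equil    2.9059e-04     0.01958     0.02832     0.05162
  solve Keq expr → x = 4.7408e-05; check Q = 48.3
Then add 0.0295 M of A.
Step 3:
                    A           G           L           E
  Initial     0.02979     0.01958     0.02832     0.05162
  Change     -0.02896    0.009653     0.02896     0.01931
  Equil    8.3023e-04     0.02923     0.05728     0.07092
  solve Keq expr → x = 0.009653; check Q = 48.3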